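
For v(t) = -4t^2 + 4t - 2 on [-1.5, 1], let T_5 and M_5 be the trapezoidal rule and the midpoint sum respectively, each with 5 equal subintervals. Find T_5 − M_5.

-0.625

T_5 = -13.75.
M_5 = -13.125.
T_5 − M_5 = -0.625.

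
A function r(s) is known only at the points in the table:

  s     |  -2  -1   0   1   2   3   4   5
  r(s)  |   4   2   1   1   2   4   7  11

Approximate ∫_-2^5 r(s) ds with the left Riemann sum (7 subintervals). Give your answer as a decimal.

21

Δs = 1.
Sum = 1·[4 + 2 + 1 + 1 + 2 + 4 + 7] = 21.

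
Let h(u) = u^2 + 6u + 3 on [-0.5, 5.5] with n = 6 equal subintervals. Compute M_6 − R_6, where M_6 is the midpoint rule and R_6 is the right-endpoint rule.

-34.5

M_6 = 163.
R_6 = 197.5.
M_6 − R_6 = -34.5.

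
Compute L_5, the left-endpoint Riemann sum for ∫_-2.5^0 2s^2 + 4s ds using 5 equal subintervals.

Δs = (0 − (-2.5))/5 = 0.5.
Left endpoints: -2.5, -2, -1.5, -1, -0.5.
f(-2.5) = 2.5, f(-2) = 0, f(-1.5) = -1.5, f(-1) = -2, f(-0.5) = -1.5.
Sum = Δs · [f(-2.5) + f(-2) + f(-1.5) + f(-1) + f(-0.5)].
Sum = -1.25.

-1.25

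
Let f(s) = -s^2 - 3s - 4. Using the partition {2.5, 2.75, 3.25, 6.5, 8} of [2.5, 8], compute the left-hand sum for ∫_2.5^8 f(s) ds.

Subinterval widths: 0.25, 0.5, 3.25, 1.5.
Left endpoints: 2.5, 2.75, 3.25, 6.5.
f(2.5) = -17.75, f(2.75) = -19.8125, f(3.25) = -24.3125, f(6.5) = -65.75.
Sum = Σ Δs_i · f(s_i).
Sum = -191.984375.

-191.984375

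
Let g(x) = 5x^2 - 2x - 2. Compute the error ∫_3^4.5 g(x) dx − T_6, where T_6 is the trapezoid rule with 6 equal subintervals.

Exact integral: ∫_3^4.5 g(x) dx = 92.625.
T_6 = 92.703125.
Error = 92.625 − 92.703125 = -0.078125.

-0.078125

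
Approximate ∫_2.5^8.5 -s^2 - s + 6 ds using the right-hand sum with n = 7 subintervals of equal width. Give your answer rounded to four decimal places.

-228.0918

Δs = (8.5 − 2.5)/7 = 6/7.
Right endpoints: 47/14, 59/14, 71/14, 83/14, 95/14, 107/14, 8.5.
f(47/14) = -1691/196, f(59/14) = -3131/196, f(71/14) = -4859/196, f(83/14) = -6875/196, f(95/14) = -9179/196, f(107/14) = -11771/196, f(8.5) = -74.75.
Sum = Δs · [f(47/14) + f(59/14) + f(71/14) + ...].
Sum ≈ -228.0918.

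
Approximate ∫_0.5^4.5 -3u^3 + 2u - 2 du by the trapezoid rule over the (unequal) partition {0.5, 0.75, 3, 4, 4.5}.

Subinterval widths: 0.25, 2.25, 1, 0.5.
f(0.5) = -1.375, f(0.75) = -1.765625, f(3) = -77, f(4) = -186, f(4.5) = -266.375.
On each subinterval the trapezoid contributes (Δu_i/2)·[f(u_{i-1}) + f(u_i)].
Sum = -333.59765625.

-333.59765625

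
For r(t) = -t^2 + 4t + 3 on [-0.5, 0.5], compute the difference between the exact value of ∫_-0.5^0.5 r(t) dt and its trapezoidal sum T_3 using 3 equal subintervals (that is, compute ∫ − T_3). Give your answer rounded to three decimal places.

0.019

Exact integral: ∫_-0.5^0.5 r(t) dt ≈ 2.91667.
T_3 ≈ 2.89815.
Error ≈ 2.91667 − 2.89815 ≈ 0.019.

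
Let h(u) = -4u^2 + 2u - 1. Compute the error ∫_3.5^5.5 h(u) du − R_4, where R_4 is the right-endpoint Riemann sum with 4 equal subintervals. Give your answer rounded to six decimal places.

17.333333

Exact integral: ∫_3.5^5.5 h(u) du ≈ -148.66666667.
R_4 = -166.
Error ≈ -148.66666667 − (-166) ≈ 17.333333.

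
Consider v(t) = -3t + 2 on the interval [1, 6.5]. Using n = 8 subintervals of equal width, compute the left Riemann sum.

-45.203125

Δt = (6.5 − 1)/8 = 0.6875.
Left endpoints: 1, 1.6875, 2.375, 3.0625, 3.75, 4.4375, 5.125, 5.8125.
v(1) = -1, v(1.6875) = -3.0625, v(2.375) = -5.125, v(3.0625) = -7.1875, v(3.75) = -9.25, v(4.4375) = -11.3125, v(5.125) = -13.375, v(5.8125) = -15.4375.
Sum = Δt · [v(1) + v(1.6875) + v(2.375) + ...].
Sum = -45.203125.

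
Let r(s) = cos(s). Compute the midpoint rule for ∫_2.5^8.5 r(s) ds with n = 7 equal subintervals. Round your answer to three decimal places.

0.206

Δs = (8.5 − 2.5)/7 = 6/7.
Midpoints: 41/14, 53/14, 65/14, 5.5, 89/14, 101/14, 113/14.
r(41/14) ≈ -0.977, r(53/14) ≈ -0.800, r(65/14) ≈ -0.069, r(5.5) ≈ 0.709, r(89/14) ≈ 0.997, r(101/14) ≈ 0.597, r(113/14) ≈ -0.216.
Sum = Δs · [r(41/14) + r(53/14) + r(65/14) + ...].
Sum ≈ 0.206.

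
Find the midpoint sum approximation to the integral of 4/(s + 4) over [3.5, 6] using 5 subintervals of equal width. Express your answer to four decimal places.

Δs = (6 − 3.5)/5 = 0.5.
Midpoints: 3.75, 4.25, 4.75, 5.25, 5.75.
f(3.75) = 16/31, f(4.25) = 16/33, f(4.75) = 16/35, f(5.25) = 16/37, f(5.75) = 16/39.
Sum = Δs · [f(3.75) + f(4.25) + f(4.75) + f(5.25) + f(5.75)].
Sum ≈ 1.1504.

1.1504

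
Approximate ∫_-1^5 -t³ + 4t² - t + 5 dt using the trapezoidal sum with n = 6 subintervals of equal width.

28

Δt = (5 − (-1))/6 = 1.
f(-1) = 11, f(0) = 5, f(1) = 7, f(2) = 11, f(3) = 11, f(4) = 1, f(5) = -25.
T_6 = (Δt/2)·[f(t_0) + 2f(t_1) + ... + 2f(t_{5}) + f(t_6)].
Sum = 28.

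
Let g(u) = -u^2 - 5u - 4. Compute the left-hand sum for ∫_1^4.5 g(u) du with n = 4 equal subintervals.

Δu = (4.5 − 1)/4 = 0.875.
Left endpoints: 1, 1.875, 2.75, 3.625.
g(1) = -10, g(1.875) = -16.890625, g(2.75) = -25.3125, g(3.625) = -35.265625.
Sum = Δu · [g(1) + g(1.875) + g(2.75) + g(3.625)].
Sum = -76.53515625.

-76.53515625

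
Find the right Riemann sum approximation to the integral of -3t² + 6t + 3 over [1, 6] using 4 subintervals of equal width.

Δt = (6 − 1)/4 = 1.25.
Right endpoints: 2.25, 3.5, 4.75, 6.
f(2.25) = 1.3125, f(3.5) = -12.75, f(4.75) = -36.1875, f(6) = -69.
Sum = Δt · [f(2.25) + f(3.5) + f(4.75) + f(6)].
Sum = -145.78125.

-145.78125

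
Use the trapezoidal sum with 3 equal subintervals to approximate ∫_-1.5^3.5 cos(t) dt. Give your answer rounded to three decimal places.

Δt = (3.5 − (-1.5))/3 = 5/3.
f(-1.5) ≈ 0.071, f(1/6) ≈ 0.986, f(11/6) ≈ -0.260, f(3.5) ≈ -0.936.
T_3 = (Δt/2)·[f(t_0) + 2f(t_1) + 2f(t_2) + f(t_3)].
Sum ≈ 0.490.

0.490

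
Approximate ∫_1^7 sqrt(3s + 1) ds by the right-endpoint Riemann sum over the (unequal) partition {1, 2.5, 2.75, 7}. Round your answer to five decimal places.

Subinterval widths: 1.5, 0.25, 4.25.
Right endpoints: 2.5, 2.75, 7.
f(2.5) ≈ 2.91548, f(2.75) ≈ 3.04138, f(7) ≈ 4.69042.
Sum = Σ Δs_i · f(s_i).
Sum ≈ 25.06783.

25.06783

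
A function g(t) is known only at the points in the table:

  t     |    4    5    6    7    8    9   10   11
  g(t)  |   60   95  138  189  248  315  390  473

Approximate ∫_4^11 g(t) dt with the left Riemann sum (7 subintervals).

1435

Δt = 1.
Sum = 1·[60 + 95 + 138 + 189 + 248 + 315 + 390] = 1435.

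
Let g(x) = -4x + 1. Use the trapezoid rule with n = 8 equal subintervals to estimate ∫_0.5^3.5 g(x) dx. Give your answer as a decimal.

-21

Δx = (3.5 − 0.5)/8 = 0.375.
g(0.5) = -1, g(0.875) = -2.5, g(1.25) = -4, g(1.625) = -5.5, g(2) = -7, g(2.375) = -8.5, g(2.75) = -10, g(3.125) = -11.5, g(3.5) = -13.
T_8 = (Δx/2)·[g(x_0) + 2g(x_1) + ... + 2g(x_{7}) + g(x_8)].
Sum = -21.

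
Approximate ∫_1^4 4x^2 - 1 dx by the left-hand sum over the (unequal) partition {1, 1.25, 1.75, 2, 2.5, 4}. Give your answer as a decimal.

Subinterval widths: 0.25, 0.5, 0.25, 0.5, 1.5.
Left endpoints: 1, 1.25, 1.75, 2, 2.5.
f(1) = 3, f(1.25) = 5.25, f(1.75) = 11.25, f(2) = 15, f(2.5) = 24.
Sum = Σ Δx_i · f(x_i).
Sum = 49.6875.

49.6875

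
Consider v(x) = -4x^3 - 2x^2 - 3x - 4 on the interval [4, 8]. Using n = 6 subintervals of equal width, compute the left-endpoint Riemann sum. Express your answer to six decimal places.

-3615.259259

Δx = (8 − 4)/6 = 2/3.
Left endpoints: 4, 14/3, 16/3, 6, 20/3, 22/3.
v(4) = -304, v(14/3) = -12638/27, v(16/3) = -18460/27, v(6) = -958, v(20/3) = -35048/27, v(22/3) = -46198/27.
Sum = Δx · [v(4) + v(14/3) + v(16/3) + ...].
Sum ≈ -3615.259259.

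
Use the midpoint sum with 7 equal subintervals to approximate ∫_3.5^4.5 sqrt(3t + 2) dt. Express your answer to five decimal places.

3.73990

Δt = (4.5 − 3.5)/7 = 1/7.
Midpoints: 25/7, 26/7, 27/7, 4, 29/7, 30/7, 31/7.
f(25/7) ≈ 3.56571, f(26/7) ≈ 3.62531, f(27/7) ≈ 3.68394, f(4) ≈ 3.74166, f(29/7) ≈ 3.79850, f(30/7) ≈ 3.85450, f(31/7) ≈ 3.90969.
Sum = Δt · [f(25/7) + f(26/7) + f(27/7) + ...].
Sum ≈ 3.73990.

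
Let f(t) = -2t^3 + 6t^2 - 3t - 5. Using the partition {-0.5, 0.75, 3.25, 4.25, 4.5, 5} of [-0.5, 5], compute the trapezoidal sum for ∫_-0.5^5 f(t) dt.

Subinterval widths: 1.25, 2.5, 1, 0.25, 0.5.
f(-0.5) = -1.75, f(0.75) = -4.71875, f(3.25) = -20.03125, f(4.25) = -62.90625, f(4.5) = -79.25, f(5) = -120.
On each subinterval the trapezoid contributes (Δt_i/2)·[f(t_{i-1}) + f(t_i)].
Sum = -144.03125.

-144.03125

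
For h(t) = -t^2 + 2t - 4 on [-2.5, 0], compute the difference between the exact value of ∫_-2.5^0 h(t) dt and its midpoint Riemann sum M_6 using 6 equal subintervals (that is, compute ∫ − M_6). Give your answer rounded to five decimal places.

-0.03617

Exact integral: ∫_-2.5^0 h(t) dt ≈ -21.4583333.
M_6 ≈ -21.4221644.
Error ≈ -21.4583333 − (-21.4221644) ≈ -0.03617.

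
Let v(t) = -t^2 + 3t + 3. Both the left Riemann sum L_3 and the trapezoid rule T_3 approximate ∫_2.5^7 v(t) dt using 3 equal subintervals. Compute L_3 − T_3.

L_3 = -11.25.
T_3 = -33.1875.
L_3 − T_3 = 21.9375.

21.9375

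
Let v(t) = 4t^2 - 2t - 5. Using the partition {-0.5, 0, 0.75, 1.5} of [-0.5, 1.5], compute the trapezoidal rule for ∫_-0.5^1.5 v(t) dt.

Subinterval widths: 0.5, 0.75, 0.75.
v(-0.5) = -3, v(0) = -5, v(0.75) = -4.25, v(1.5) = 1.
On each subinterval the trapezoid contributes (Δt_i/2)·[v(t_{i-1}) + v(t_i)].
Sum = -6.6875.

-6.6875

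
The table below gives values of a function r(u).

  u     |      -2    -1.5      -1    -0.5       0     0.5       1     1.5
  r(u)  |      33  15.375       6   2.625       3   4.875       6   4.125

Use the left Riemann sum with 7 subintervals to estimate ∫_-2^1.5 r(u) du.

Δu = 0.5.
Sum = 0.5·[33 + 15.375 + 6 + 2.625 + 3 + 4.875 + 6] = 35.4375.

35.4375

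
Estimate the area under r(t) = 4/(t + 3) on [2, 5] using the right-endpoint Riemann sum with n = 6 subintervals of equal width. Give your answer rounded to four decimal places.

1.8070

Δt = (5 − 2)/6 = 0.5.
Right endpoints: 2.5, 3, 3.5, 4, 4.5, 5.
r(2.5) = 8/11, r(3) = 2/3, r(3.5) = 8/13, r(4) = 4/7, r(4.5) = 8/15, r(5) = 0.5.
Sum = Δt · [r(2.5) + r(3) + r(3.5) + ...].
Sum ≈ 1.8070.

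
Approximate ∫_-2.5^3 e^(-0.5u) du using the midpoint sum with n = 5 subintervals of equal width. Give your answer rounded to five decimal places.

Δu = (3 − (-2.5))/5 = 1.1.
Midpoints: -1.95, -0.85, 0.25, 1.35, 2.45.
f(-1.95) ≈ 2.65117, f(-0.85) ≈ 1.52959, f(0.25) ≈ 0.88250, f(1.35) ≈ 0.50916, f(2.45) ≈ 0.29376.
Sum = Δu · [f(-1.95) + f(-0.85) + f(0.25) + f(1.35) + f(2.45)].
Sum ≈ 6.45279.

6.45279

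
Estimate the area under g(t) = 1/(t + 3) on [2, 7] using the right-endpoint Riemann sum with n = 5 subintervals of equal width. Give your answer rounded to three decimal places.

0.646

Δt = (7 − 2)/5 = 1.
Right endpoints: 3, 4, 5, 6, 7.
g(3) = 1/6, g(4) = 1/7, g(5) = 0.125, g(6) = 1/9, g(7) = 0.1.
Sum = Δt · [g(3) + g(4) + g(5) + g(6) + g(7)].
Sum ≈ 0.646.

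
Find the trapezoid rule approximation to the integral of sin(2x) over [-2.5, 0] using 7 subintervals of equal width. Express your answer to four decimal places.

-0.3428

Δx = (0 − (-2.5))/7 = 5/14.
f(-2.5) ≈ 0.9589, f(-15/7) ≈ 0.9103, f(-25/14) ≈ 0.4167, f(-10/7) ≈ -0.2806, f(-15/14) ≈ -0.8408, f(-5/7) ≈ -0.9899, f(-5/14) ≈ -0.6551, f(0) ≈ 0.0000.
T_7 = (Δx/2)·[f(x_0) + 2f(x_1) + ... + 2f(x_{6}) + f(x_7)].
Sum ≈ -0.3428.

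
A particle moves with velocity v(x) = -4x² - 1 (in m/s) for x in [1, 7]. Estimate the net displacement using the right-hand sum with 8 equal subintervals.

Δx = (7 − 1)/8 = 0.75.
Right endpoints: 1.75, 2.5, 3.25, 4, 4.75, 5.5, 6.25, 7.
v(1.75) = -13.25, v(2.5) = -26, v(3.25) = -43.25, v(4) = -65, v(4.75) = -91.25, v(5.5) = -122, v(6.25) = -157.25, v(7) = -197.
Sum = Δx · [v(1.75) + v(2.5) + v(3.25) + ...].
Sum = -536.25.

-536.25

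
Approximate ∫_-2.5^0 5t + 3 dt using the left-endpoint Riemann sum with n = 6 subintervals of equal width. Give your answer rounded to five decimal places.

-10.72917

Δt = (0 − (-2.5))/6 = 5/12.
Left endpoints: -2.5, -25/12, -5/3, -1.25, -5/6, -5/12.
f(-2.5) = -9.5, f(-25/12) = -89/12, f(-5/3) = -16/3, f(-1.25) = -3.25, f(-5/6) = -7/6, f(-5/12) = 11/12.
Sum = Δt · [f(-2.5) + f(-25/12) + f(-5/3) + ...].
Sum ≈ -10.72917.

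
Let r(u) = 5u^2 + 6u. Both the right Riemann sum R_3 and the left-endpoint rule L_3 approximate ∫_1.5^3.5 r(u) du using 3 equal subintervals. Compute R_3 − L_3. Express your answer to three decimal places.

R_3 ≈ 117.24074.
L_3 ≈ 75.90741.
R_3 − L_3 ≈ 41.333.

41.333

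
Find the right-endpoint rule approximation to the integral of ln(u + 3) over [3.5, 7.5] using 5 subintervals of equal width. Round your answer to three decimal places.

Δu = (7.5 − 3.5)/5 = 0.8.
Right endpoints: 4.3, 5.1, 5.9, 6.7, 7.5.
f(4.3) ≈ 1.988, f(5.1) ≈ 2.092, f(5.9) ≈ 2.186, f(6.7) ≈ 2.272, f(7.5) ≈ 2.351.
Sum = Δu · [f(4.3) + f(5.1) + f(5.9) + f(6.7) + f(7.5)].
Sum ≈ 8.711.

8.711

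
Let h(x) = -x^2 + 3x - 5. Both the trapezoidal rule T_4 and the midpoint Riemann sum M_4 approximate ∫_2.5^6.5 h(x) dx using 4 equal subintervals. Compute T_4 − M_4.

T_4 = -53.
M_4 = -52.
T_4 − M_4 = -1.

-1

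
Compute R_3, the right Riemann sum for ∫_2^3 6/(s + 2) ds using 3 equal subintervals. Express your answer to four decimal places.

Δs = (3 − 2)/3 = 1/3.
Right endpoints: 7/3, 8/3, 3.
f(7/3) = 18/13, f(8/3) = 9/7, f(3) = 1.2.
Sum = Δs · [f(7/3) + f(8/3) + f(3)].
Sum ≈ 1.2901.

1.2901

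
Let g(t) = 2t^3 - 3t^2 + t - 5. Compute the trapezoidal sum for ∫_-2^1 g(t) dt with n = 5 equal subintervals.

-34.08

Δt = (1 − (-2))/5 = 0.6.
g(-2) = -35, g(-1.4) = -17.768, g(-0.8) = -8.744, g(-0.2) = -5.336, g(0.4) = -4.952, g(1) = -5.
T_5 = (Δt/2)·[g(t_0) + 2g(t_1) + ... + 2g(t_{4}) + g(t_5)].
Sum = -34.08.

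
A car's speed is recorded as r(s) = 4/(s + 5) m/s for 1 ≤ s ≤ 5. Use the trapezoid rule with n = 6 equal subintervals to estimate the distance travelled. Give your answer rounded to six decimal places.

Δs = (5 − 1)/6 = 2/3.
r(1) = 2/3, r(5/3) = 0.6, r(7/3) = 6/11, r(3) = 0.5, r(11/3) = 6/13, r(13/3) = 3/7, r(5) = 0.4.
T_6 = (Δs/2)·[r(s_0) + 2r(s_1) + ... + 2r(s_{5}) + r(s_6)].
Sum ≈ 2.045932.

2.045932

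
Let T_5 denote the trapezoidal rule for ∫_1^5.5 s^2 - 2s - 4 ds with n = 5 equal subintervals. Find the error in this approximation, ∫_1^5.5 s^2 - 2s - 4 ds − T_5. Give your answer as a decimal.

-0.6075

Exact integral: ∫_1^5.5 f(s) ds = 7.875.
T_5 = 8.4825.
Error = 7.875 − 8.4825 = -0.6075.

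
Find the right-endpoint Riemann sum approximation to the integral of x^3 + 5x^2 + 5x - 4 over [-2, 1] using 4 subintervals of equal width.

-3.890625

Δx = (1 − (-2))/4 = 0.75.
Right endpoints: -1.25, -0.5, 0.25, 1.
f(-1.25) = -4.390625, f(-0.5) = -5.375, f(0.25) = -2.421875, f(1) = 7.
Sum = Δx · [f(-1.25) + f(-0.5) + f(0.25) + f(1)].
Sum = -3.890625.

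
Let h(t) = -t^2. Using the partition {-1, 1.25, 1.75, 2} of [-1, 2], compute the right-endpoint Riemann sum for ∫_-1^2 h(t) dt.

Subinterval widths: 2.25, 0.5, 0.25.
Right endpoints: 1.25, 1.75, 2.
h(1.25) = -1.5625, h(1.75) = -3.0625, h(2) = -4.
Sum = Σ Δt_i · h(t_i).
Sum = -6.046875.

-6.046875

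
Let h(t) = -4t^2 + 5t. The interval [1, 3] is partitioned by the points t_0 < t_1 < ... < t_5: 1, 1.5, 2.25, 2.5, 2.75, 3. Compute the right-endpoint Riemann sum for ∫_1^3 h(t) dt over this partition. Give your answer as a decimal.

Subinterval widths: 0.5, 0.75, 0.25, 0.25, 0.25.
Right endpoints: 1.5, 2.25, 2.5, 2.75, 3.
h(1.5) = -1.5, h(2.25) = -9, h(2.5) = -12.5, h(2.75) = -16.5, h(3) = -21.
Sum = Σ Δt_i · h(t_i).
Sum = -20.

-20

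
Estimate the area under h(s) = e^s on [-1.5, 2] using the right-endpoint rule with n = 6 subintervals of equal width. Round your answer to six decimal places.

Δs = (2 − (-1.5))/6 = 7/12.
Right endpoints: -11/12, -1/3, 0.25, 5/6, 17/12, 2.
h(-11/12) ≈ 0.399850, h(-1/3) ≈ 0.716531, h(0.25) ≈ 1.284025, h(5/6) ≈ 2.300976, h(17/12) ≈ 4.123353, h(2) ≈ 7.389056.
Sum = Δs · [h(-11/12) + h(-1/3) + h(0.25) + ...].
Sum ≈ 9.458045.

9.458045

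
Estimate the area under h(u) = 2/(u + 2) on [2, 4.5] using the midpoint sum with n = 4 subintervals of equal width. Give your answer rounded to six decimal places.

Δu = (4.5 − 2)/4 = 0.625.
Midpoints: 2.3125, 2.9375, 3.5625, 4.1875.
h(2.3125) = 32/69, h(2.9375) = 32/79, h(3.5625) = 32/89, h(4.1875) = 32/99.
Sum = Δu · [h(2.3125) + h(2.9375) + h(3.5625) + h(4.1875)].
Sum ≈ 0.969759.

0.969759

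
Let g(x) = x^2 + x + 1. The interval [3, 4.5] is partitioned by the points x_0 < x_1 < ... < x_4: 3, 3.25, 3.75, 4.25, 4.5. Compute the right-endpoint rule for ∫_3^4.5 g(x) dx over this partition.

31.203125

Subinterval widths: 0.25, 0.5, 0.5, 0.25.
Right endpoints: 3.25, 3.75, 4.25, 4.5.
g(3.25) = 14.8125, g(3.75) = 18.8125, g(4.25) = 23.3125, g(4.5) = 25.75.
Sum = Σ Δx_i · g(x_i).
Sum = 31.203125.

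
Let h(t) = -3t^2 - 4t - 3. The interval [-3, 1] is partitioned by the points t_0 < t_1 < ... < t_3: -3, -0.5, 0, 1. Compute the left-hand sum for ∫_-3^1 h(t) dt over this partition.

Subinterval widths: 2.5, 0.5, 1.
Left endpoints: -3, -0.5, 0.
h(-3) = -18, h(-0.5) = -1.75, h(0) = -3.
Sum = Σ Δt_i · h(t_i).
Sum = -48.875.

-48.875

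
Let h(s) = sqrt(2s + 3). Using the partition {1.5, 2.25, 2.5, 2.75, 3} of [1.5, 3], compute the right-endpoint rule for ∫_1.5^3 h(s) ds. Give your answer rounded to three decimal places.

Subinterval widths: 0.75, 0.25, 0.25, 0.25.
Right endpoints: 2.25, 2.5, 2.75, 3.
h(2.25) ≈ 2.739, h(2.5) ≈ 2.828, h(2.75) ≈ 2.915, h(3) ≈ 3.000.
Sum = Σ Δs_i · h(s_i).
Sum ≈ 4.240.

4.240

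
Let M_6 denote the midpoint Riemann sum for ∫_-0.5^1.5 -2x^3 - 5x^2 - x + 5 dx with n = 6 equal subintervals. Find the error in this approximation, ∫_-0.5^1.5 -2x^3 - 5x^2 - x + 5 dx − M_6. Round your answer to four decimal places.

Exact integral: ∫_-0.5^1.5 f(x) dx ≈ 0.666667.
M_6 ≈ 0.814815.
Error ≈ 0.666667 − 0.814815 ≈ -0.1481.

-0.1481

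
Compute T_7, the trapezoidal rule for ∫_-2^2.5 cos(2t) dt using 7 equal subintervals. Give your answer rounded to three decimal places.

-0.736

Δt = (2.5 − (-2))/7 = 9/14.
f(-2) ≈ -0.654, f(-19/14) ≈ -0.910, f(-5/7) ≈ 0.142, f(-1/14) ≈ 0.990, f(4/7) ≈ 0.415, f(17/14) ≈ -0.756, f(13/7) ≈ -0.840, f(2.5) ≈ 0.284.
T_7 = (Δt/2)·[f(t_0) + 2f(t_1) + ... + 2f(t_{6}) + f(t_7)].
Sum ≈ -0.736.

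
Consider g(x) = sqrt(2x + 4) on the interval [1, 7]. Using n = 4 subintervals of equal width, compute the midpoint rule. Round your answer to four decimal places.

20.5729

Δx = (7 − 1)/4 = 1.5.
Midpoints: 1.75, 3.25, 4.75, 6.25.
g(1.75) ≈ 2.7386, g(3.25) ≈ 3.2404, g(4.75) ≈ 3.6742, g(6.25) ≈ 4.0620.
Sum = Δx · [g(1.75) + g(3.25) + g(4.75) + g(6.25)].
Sum ≈ 20.5729.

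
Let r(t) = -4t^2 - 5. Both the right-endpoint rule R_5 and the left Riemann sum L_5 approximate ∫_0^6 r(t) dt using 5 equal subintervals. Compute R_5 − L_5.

-172.8

R_5 = -410.16.
L_5 = -237.36.
R_5 − L_5 = -172.8.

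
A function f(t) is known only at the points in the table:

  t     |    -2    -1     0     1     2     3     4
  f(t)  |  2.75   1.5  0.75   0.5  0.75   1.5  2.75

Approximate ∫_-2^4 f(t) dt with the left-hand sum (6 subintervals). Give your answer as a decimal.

7.75

Δt = 1.
Sum = 1·[2.75 + 1.5 + 0.75 + 0.5 + 0.75 + 1.5] = 7.75.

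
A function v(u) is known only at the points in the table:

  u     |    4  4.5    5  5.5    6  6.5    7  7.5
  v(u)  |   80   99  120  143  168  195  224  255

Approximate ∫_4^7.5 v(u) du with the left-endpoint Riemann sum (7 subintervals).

514.5

Δu = 0.5.
Sum = 0.5·[80 + 99 + 120 + 143 + 168 + 195 + 224] = 514.5.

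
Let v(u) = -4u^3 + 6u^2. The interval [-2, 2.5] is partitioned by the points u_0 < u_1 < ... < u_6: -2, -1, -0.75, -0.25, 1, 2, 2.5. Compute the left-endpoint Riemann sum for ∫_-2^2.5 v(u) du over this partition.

Subinterval widths: 1, 0.25, 0.5, 1.25, 1, 0.5.
Left endpoints: -2, -1, -0.75, -0.25, 1, 2.
v(-2) = 56, v(-1) = 10, v(-0.75) = 5.0625, v(-0.25) = 0.4375, v(1) = 2, v(2) = -8.
Sum = Σ Δu_i · v(u_i).
Sum = 59.578125.

59.578125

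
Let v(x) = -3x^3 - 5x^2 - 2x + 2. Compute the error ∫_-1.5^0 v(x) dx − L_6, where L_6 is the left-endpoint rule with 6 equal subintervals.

-0.26171875

Exact integral: ∫_-1.5^0 v(x) dx = 3.421875.
L_6 = 3.68359375.
Error = 3.421875 − 3.68359375 = -0.26171875.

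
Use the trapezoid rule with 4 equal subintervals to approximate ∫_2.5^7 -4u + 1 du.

-81

Δu = (7 − 2.5)/4 = 1.125.
f(2.5) = -9, f(3.625) = -13.5, f(4.75) = -18, f(5.875) = -22.5, f(7) = -27.
T_4 = (Δu/2)·[f(u_0) + 2f(u_1) + 2f(u_2) + 2f(u_3) + f(u_4)].
Sum = -81.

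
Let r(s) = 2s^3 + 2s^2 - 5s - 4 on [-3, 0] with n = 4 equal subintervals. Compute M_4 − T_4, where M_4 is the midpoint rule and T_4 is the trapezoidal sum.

M_4 = -11.015625.
T_4 = -13.96875.
M_4 − T_4 = 2.953125.

2.953125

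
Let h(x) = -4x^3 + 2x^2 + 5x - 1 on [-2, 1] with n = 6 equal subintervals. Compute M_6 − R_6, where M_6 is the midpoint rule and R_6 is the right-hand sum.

5.25

M_6 = 10.
R_6 = 4.75.
M_6 − R_6 = 5.25.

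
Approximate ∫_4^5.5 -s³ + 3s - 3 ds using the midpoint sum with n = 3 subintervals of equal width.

Δs = (5.5 − 4)/3 = 0.5.
Midpoints: 4.25, 4.75, 5.25.
f(4.25) = -67.015625, f(4.75) = -95.921875, f(5.25) = -131.953125.
Sum = Δs · [f(4.25) + f(4.75) + f(5.25)].
Sum = -147.4453125.

-147.4453125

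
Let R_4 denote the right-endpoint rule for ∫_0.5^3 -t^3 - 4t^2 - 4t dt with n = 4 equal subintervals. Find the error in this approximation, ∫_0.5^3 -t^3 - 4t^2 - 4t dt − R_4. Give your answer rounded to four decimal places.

Exact integral: ∫_0.5^3 f(t) dt ≈ -73.567708.
R_4 ≈ -97.534180.
Error ≈ -73.567708 − (-97.534180) ≈ 23.9665.

23.9665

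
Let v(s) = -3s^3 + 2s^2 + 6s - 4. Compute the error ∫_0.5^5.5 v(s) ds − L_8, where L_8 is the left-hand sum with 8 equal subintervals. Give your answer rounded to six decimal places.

Exact integral: ∫_0.5^5.5 v(s) ds ≈ -505.41666667.
L_8 = -385.8203125.
Error ≈ -505.41666667 − (-385.8203125) ≈ -119.596354.

-119.596354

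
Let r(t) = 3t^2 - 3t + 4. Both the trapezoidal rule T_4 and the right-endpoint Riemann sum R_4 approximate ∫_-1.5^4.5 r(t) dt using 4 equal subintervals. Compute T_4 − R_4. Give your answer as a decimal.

-27

T_4 = 98.25.
R_4 = 125.25.
T_4 − R_4 = -27.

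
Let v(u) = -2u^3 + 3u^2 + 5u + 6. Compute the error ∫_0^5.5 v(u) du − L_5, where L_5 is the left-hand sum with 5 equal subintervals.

-103.00125

Exact integral: ∫_0^5.5 v(u) du = -182.53125.
L_5 = -79.53.
Error = -182.53125 − (-79.53) = -103.00125.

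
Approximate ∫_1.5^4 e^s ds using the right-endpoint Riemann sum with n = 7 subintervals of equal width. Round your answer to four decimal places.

Δs = (4 − 1.5)/7 = 5/14.
Right endpoints: 13/7, 31/14, 18/7, 41/14, 23/7, 51/14, 4.
f(13/7) ≈ 6.4054, f(31/14) ≈ 9.1549, f(18/7) ≈ 13.0845, f(41/14) ≈ 18.7009, f(23/7) ≈ 26.7281, f(51/14) ≈ 38.2008, f(4) ≈ 54.5982.
Sum = Δs · [f(13/7) + f(31/14) + f(18/7) + ...].
Sum ≈ 59.5974.

59.5974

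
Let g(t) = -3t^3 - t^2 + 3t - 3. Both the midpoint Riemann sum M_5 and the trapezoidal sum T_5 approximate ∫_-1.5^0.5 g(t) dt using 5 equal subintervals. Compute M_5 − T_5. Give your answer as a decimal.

M_5 = -6.51.
T_5 = -6.23.
M_5 − T_5 = -0.28.

-0.28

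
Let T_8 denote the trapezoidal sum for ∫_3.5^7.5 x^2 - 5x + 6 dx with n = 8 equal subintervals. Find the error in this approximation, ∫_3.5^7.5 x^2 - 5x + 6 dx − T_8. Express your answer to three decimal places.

Exact integral: ∫_3.5^7.5 f(x) dx ≈ 40.33333.
T_8 = 40.5.
Error ≈ 40.33333 − 40.5 ≈ -0.167.

-0.167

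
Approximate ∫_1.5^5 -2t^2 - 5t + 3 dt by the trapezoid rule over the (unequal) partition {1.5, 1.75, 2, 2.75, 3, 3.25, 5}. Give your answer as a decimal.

Subinterval widths: 0.25, 0.25, 0.75, 0.25, 0.25, 1.75.
f(1.5) = -9, f(1.75) = -11.875, f(2) = -15, f(2.75) = -25.875, f(3) = -30, f(3.25) = -34.375, f(5) = -72.
On each subinterval the trapezoid contributes (Δt_i/2)·[f(t_{i-1}) + f(t_i)].
Sum = -129.40625.

-129.40625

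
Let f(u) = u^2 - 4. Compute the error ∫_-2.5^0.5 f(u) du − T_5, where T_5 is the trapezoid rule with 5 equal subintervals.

-0.18

Exact integral: ∫_-2.5^0.5 f(u) du = -6.75.
T_5 = -6.57.
Error = -6.75 − (-6.57) = -0.18.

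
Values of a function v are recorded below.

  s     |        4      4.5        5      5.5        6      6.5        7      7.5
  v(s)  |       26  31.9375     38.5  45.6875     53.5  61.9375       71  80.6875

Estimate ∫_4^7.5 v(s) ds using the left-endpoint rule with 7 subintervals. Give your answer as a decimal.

164.28125

Δs = 0.5.
Sum = 0.5·[26 + 31.9375 + 38.5 + 45.6875 + 53.5 + 61.9375 + 71] = 164.28125.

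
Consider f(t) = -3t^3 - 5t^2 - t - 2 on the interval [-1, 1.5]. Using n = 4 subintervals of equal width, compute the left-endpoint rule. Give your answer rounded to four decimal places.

-10.3076

Δt = (1.5 − (-1))/4 = 0.625.
Left endpoints: -1, -0.375, 0.25, 0.875.
f(-1) = -3, f(-0.375) = -1111/512, f(0.25) = -2.609375, f(0.875) = -4461/512.
Sum = Δt · [f(-1) + f(-0.375) + f(0.25) + f(0.875)].
Sum ≈ -10.3076.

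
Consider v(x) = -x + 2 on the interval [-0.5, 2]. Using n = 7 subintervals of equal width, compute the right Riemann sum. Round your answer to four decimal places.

2.6786

Δx = (2 − (-0.5))/7 = 5/14.
Right endpoints: -1/7, 3/14, 4/7, 13/14, 9/7, 23/14, 2.
v(-1/7) = 15/7, v(3/14) = 25/14, v(4/7) = 10/7, v(13/14) = 15/14, v(9/7) = 5/7, v(23/14) = 5/14, v(2) = 0.
Sum = Δx · [v(-1/7) + v(3/14) + v(4/7) + ...].
Sum ≈ 2.6786.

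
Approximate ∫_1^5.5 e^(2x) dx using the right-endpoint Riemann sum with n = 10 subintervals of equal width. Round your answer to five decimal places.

45397.13740

Δx = (5.5 − 1)/10 = 0.45.
Right endpoints: 1.45, 1.9, 2.35, 2.8, 3.25, 3.7, 4.15, 4.6, 5.05, 5.5.
f(1.45) ≈ 18.17415, f(1.9) ≈ 44.70118, f(2.35) ≈ 109.94717, f(2.8) ≈ 270.42641, f(3.25) ≈ 665.14163, f(3.7) ≈ 1635.98443, f(4.15) ≈ 4023.87239, f(4.6) ≈ 9897.12906, f(5.05) ≈ 24343.00942, f(5.5) ≈ 59874.14172.
Sum = Δx · [f(1.45) + f(1.9) + f(2.35) + ...].
Sum ≈ 45397.13740.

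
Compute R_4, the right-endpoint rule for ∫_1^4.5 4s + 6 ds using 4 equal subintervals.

Δs = (4.5 − 1)/4 = 0.875.
Right endpoints: 1.875, 2.75, 3.625, 4.5.
f(1.875) = 13.5, f(2.75) = 17, f(3.625) = 20.5, f(4.5) = 24.
Sum = Δs · [f(1.875) + f(2.75) + f(3.625) + f(4.5)].
Sum = 65.625.

65.625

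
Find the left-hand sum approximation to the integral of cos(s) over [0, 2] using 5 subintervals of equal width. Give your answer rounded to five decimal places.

1.18037

Δs = (2 − 0)/5 = 0.4.
Left endpoints: 0, 0.4, 0.8, 1.2, 1.6.
f(0) ≈ 1.00000, f(0.4) ≈ 0.92106, f(0.8) ≈ 0.69671, f(1.2) ≈ 0.36236, f(1.6) ≈ -0.02920.
Sum = Δs · [f(0) + f(0.4) + f(0.8) + f(1.2) + f(1.6)].
Sum ≈ 1.18037.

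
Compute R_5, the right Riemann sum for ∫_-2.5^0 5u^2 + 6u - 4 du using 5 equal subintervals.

Δu = (0 − (-2.5))/5 = 0.5.
Right endpoints: -2, -1.5, -1, -0.5, 0.
f(-2) = 4, f(-1.5) = -1.75, f(-1) = -5, f(-0.5) = -5.75, f(0) = -4.
Sum = Δu · [f(-2) + f(-1.5) + f(-1) + f(-0.5) + f(0)].
Sum = -6.25.

-6.25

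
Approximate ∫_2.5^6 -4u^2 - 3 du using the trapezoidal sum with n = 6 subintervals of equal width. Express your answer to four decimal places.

-278.4606

Δu = (6 − 2.5)/6 = 7/12.
f(2.5) = -28, f(37/12) = -1477/36, f(11/3) = -511/9, f(4.25) = -75.25, f(29/6) = -868/9, f(65/12) = -4333/36, f(6) = -147.
T_6 = (Δu/2)·[f(u_0) + 2f(u_1) + ... + 2f(u_{5}) + f(u_6)].
Sum ≈ -278.4606.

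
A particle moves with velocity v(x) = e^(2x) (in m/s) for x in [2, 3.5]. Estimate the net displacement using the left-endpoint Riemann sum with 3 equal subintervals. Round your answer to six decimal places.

303.220051

Δx = (3.5 − 2)/3 = 0.5.
Left endpoints: 2, 2.5, 3.
v(2) ≈ 54.598150, v(2.5) ≈ 148.413159, v(3) ≈ 403.428793.
Sum = Δx · [v(2) + v(2.5) + v(3)].
Sum ≈ 303.220051.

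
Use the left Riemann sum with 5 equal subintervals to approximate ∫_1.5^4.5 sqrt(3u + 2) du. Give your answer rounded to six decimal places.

9.455712

Δu = (4.5 − 1.5)/5 = 0.6.
Left endpoints: 1.5, 2.1, 2.7, 3.3, 3.9.
f(1.5) ≈ 2.549510, f(2.1) ≈ 2.880972, f(2.7) ≈ 3.178050, f(3.3) ≈ 3.449638, f(3.9) ≈ 3.701351.
Sum = Δu · [f(1.5) + f(2.1) + f(2.7) + f(3.3) + f(3.9)].
Sum ≈ 9.455712.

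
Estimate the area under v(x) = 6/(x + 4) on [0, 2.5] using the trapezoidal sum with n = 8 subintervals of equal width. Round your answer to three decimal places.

2.915

Δx = (2.5 − 0)/8 = 0.3125.
v(0) = 1.5, v(0.3125) = 32/23, v(0.625) = 48/37, v(0.9375) = 96/79, v(1.25) = 8/7, v(1.5625) = 96/89, v(1.875) = 48/47, v(2.1875) = 32/33, v(2.5) = 12/13.
T_8 = (Δx/2)·[v(x_0) + 2v(x_1) + ... + 2v(x_{7}) + v(x_8)].
Sum ≈ 2.915.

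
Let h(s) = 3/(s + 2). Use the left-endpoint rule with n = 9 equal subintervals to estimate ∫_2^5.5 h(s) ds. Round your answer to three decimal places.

1.956

Δs = (5.5 − 2)/9 = 7/18.
Left endpoints: 2, 43/18, 25/9, 19/6, 32/9, 71/18, 13/3, 85/18, 46/9.
h(2) = 0.75, h(43/18) = 54/79, h(25/9) = 27/43, h(19/6) = 18/31, h(32/9) = 0.54, h(71/18) = 54/107, h(13/3) = 9/19, h(85/18) = 54/121, h(46/9) = 0.421875.
Sum = Δs · [h(2) + h(43/18) + h(25/9) + ...].
Sum ≈ 1.956.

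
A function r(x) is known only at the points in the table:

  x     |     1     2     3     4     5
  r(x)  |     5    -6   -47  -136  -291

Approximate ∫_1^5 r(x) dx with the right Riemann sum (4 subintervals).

-480

Δx = 1.
Sum = 1·[(-6) + (-47) + (-136) + (-291)] = -480.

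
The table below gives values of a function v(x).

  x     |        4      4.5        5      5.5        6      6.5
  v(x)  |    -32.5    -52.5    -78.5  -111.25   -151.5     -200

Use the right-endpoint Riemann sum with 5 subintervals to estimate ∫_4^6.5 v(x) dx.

Δx = 0.5.
Sum = 0.5·[(-52.5) + (-78.5) + (-111.25) + (-151.5) + (-200)] = -296.875.

-296.875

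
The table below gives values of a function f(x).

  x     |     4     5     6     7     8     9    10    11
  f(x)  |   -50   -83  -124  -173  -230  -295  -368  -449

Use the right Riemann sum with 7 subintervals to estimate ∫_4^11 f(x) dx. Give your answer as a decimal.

Δx = 1.
Sum = 1·[(-83) + (-124) + (-173) + (-230) + (-295) + (-368) + (-449)] = -1722.

-1722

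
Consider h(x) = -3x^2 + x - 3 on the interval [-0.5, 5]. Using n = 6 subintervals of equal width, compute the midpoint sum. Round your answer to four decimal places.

Δx = (5 − (-0.5))/6 = 11/12.
Midpoints: -1/24, 0.875, 43/24, 65/24, 3.625, 109/24.
h(-1/24) = -3.046875, h(0.875) = -4.421875, h(43/24) = -2081/192, h(65/24) = -22.296875, h(3.625) = -38.796875, h(109/24) = -11585/192.
Sum = Δx · [h(-1/24) + h(0.875) + h(43/24) + ...].
Sum ≈ -128.0946.

-128.0946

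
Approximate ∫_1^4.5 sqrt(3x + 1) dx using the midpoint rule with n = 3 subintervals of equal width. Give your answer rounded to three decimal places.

10.512

Δx = (4.5 − 1)/3 = 7/6.
Midpoints: 19/12, 2.75, 47/12.
f(19/12) ≈ 2.398, f(2.75) ≈ 3.041, f(47/12) ≈ 3.571.
Sum = Δx · [f(19/12) + f(2.75) + f(47/12)].
Sum ≈ 10.512.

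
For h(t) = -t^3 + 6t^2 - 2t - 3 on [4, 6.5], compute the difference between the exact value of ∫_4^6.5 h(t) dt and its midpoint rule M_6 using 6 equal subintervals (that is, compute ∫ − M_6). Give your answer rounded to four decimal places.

Exact integral: ∫_4^6.5 h(t) dt = 5.234375.
M_6 ≈ 5.587023.
Error ≈ 5.234375 − 5.587023 ≈ -0.3526.

-0.3526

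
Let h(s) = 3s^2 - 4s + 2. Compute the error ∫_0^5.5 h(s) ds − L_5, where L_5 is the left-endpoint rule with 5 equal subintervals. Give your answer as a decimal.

34.485

Exact integral: ∫_0^5.5 h(s) ds = 116.875.
L_5 = 82.39.
Error = 116.875 − 82.39 = 34.485.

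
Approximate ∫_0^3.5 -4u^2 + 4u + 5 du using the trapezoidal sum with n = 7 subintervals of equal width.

Δu = (3.5 − 0)/7 = 0.5.
f(0) = 5, f(0.5) = 6, f(1) = 5, f(1.5) = 2, f(2) = -3, f(2.5) = -10, f(3) = -19, f(3.5) = -30.
T_7 = (Δu/2)·[f(u_0) + 2f(u_1) + ... + 2f(u_{6}) + f(u_7)].
Sum = -15.75.

-15.75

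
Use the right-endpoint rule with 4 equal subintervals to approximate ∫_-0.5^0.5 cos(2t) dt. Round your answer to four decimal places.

Δt = (0.5 − (-0.5))/4 = 0.25.
Right endpoints: -0.25, 0, 0.25, 0.5.
f(-0.25) ≈ 0.8776, f(0) ≈ 1.0000, f(0.25) ≈ 0.8776, f(0.5) ≈ 0.5403.
Sum = Δt · [f(-0.25) + f(0) + f(0.25) + f(0.5)].
Sum ≈ 0.8239.

0.8239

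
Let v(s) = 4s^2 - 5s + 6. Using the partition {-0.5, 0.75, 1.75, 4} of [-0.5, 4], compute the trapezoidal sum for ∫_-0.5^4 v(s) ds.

Subinterval widths: 1.25, 1, 2.25.
v(-0.5) = 9.5, v(0.75) = 4.5, v(1.75) = 9.5, v(4) = 50.
On each subinterval the trapezoid contributes (Δs_i/2)·[v(s_{i-1}) + v(s_i)].
Sum = 82.6875.

82.6875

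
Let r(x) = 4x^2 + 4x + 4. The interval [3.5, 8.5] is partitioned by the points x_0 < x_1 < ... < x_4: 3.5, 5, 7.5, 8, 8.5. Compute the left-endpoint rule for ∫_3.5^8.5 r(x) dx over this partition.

Subinterval widths: 1.5, 2.5, 0.5, 0.5.
Left endpoints: 3.5, 5, 7.5, 8.
r(3.5) = 67, r(5) = 124, r(7.5) = 259, r(8) = 292.
Sum = Σ Δx_i · r(x_i).
Sum = 686.

686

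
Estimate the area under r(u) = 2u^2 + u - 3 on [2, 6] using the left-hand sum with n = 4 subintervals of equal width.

Δu = (6 − 2)/4 = 1.
Left endpoints: 2, 3, 4, 5.
r(2) = 7, r(3) = 18, r(4) = 33, r(5) = 52.
Sum = Δu · [r(2) + r(3) + r(4) + r(5)].
Sum = 110.

110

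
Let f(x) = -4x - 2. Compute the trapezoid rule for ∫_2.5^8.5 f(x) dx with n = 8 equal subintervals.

Δx = (8.5 − 2.5)/8 = 0.75.
f(2.5) = -12, f(3.25) = -15, f(4) = -18, f(4.75) = -21, f(5.5) = -24, f(6.25) = -27, f(7) = -30, f(7.75) = -33, f(8.5) = -36.
T_8 = (Δx/2)·[f(x_0) + 2f(x_1) + ... + 2f(x_{7}) + f(x_8)].
Sum = -144.

-144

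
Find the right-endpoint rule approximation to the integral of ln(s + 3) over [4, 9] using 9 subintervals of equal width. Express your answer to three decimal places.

Δs = (9 − 4)/9 = 5/9.
Right endpoints: 41/9, 46/9, 17/3, 56/9, 61/9, 22/3, 71/9, 76/9, 9.
f(41/9) ≈ 2.022, f(46/9) ≈ 2.093, f(17/3) ≈ 2.159, f(56/9) ≈ 2.222, f(61/9) ≈ 2.280, f(22/3) ≈ 2.335, f(71/9) ≈ 2.388, f(76/9) ≈ 2.438, f(9) ≈ 2.485.
Sum = Δs · [f(41/9) + f(46/9) + f(17/3) + ...].
Sum ≈ 11.346.

11.346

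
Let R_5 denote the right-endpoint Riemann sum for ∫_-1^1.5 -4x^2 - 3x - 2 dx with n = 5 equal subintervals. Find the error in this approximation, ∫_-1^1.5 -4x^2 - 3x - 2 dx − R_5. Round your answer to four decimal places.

Exact integral: ∫_-1^1.5 f(x) dx ≈ -12.708333.
R_5 = -16.25.
Error ≈ -12.708333 − (-16.25) ≈ 3.5417.

3.5417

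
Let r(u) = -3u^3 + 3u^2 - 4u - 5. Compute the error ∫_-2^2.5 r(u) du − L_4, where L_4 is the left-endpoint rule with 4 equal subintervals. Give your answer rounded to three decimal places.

Exact integral: ∫_-2^2.5 r(u) du = -20.671875.
L_4 ≈ 26.23535.
Error ≈ -20.671875 − 26.23535 ≈ -46.907.

-46.907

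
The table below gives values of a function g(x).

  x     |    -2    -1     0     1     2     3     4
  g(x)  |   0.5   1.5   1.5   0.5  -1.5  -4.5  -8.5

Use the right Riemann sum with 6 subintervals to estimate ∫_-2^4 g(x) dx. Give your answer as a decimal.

-11

Δx = 1.
Sum = 1·[1.5 + 1.5 + 0.5 + (-1.5) + (-4.5) + (-8.5)] = -11.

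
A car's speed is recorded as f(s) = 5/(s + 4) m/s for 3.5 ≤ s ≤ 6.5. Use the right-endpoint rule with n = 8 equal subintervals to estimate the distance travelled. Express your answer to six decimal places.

Δs = (6.5 − 3.5)/8 = 0.375.
Right endpoints: 3.875, 4.25, 4.625, 5, 5.375, 5.75, 6.125, 6.5.
f(3.875) = 40/63, f(4.25) = 20/33, f(4.625) = 40/69, f(5) = 5/9, f(5.375) = 8/15, f(5.75) = 20/39, f(6.125) = 40/81, f(6.5) = 10/21.
Sum = Δs · [f(3.875) + f(4.25) + f(4.625) + ...].
Sum ≈ 1.647157.

1.647157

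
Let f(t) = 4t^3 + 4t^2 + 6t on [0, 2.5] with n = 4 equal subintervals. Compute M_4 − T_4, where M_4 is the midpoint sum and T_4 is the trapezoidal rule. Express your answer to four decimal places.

-4.6387

M_4 ≈ 77.099609.
T_4 = 81.73828125.
M_4 − T_4 ≈ -4.6387.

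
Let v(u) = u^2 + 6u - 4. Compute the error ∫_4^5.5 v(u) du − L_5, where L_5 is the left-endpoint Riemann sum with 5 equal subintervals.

3.465

Exact integral: ∫_4^5.5 v(u) du = 70.875.
L_5 = 67.41.
Error = 70.875 − 67.41 = 3.465.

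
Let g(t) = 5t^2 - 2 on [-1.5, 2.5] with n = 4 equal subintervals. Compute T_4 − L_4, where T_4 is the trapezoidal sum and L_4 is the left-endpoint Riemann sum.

10

T_4 = 27.
L_4 = 17.
T_4 − L_4 = 10.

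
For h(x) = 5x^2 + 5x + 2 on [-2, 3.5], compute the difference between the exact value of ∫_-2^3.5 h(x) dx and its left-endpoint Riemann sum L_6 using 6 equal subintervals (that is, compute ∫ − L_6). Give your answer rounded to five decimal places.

27.65914

Exact integral: ∫_-2^3.5 h(x) dx ≈ 116.4166667.
L_6 ≈ 88.7575231.
Error ≈ 116.4166667 − 88.7575231 ≈ 27.65914.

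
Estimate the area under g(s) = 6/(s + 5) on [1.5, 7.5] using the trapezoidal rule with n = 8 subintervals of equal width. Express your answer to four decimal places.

Δs = (7.5 − 1.5)/8 = 0.75.
g(1.5) = 12/13, g(2.25) = 24/29, g(3) = 0.75, g(3.75) = 24/35, g(4.5) = 12/19, g(5.25) = 24/41, g(6) = 6/11, g(6.75) = 24/47, g(7.5) = 0.48.
T_8 = (Δs/2)·[g(s_0) + 2g(s_1) + ... + 2g(s_{7}) + g(s_8)].
Sum ≈ 3.9284.

3.9284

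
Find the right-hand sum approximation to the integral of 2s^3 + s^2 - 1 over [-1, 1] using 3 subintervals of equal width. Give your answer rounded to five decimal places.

Δs = (1 − (-1))/3 = 2/3.
Right endpoints: -1/3, 1/3, 1.
f(-1/3) = -26/27, f(1/3) = -22/27, f(1) = 2.
Sum = Δs · [f(-1/3) + f(1/3) + f(1)].
Sum ≈ 0.14815.

0.14815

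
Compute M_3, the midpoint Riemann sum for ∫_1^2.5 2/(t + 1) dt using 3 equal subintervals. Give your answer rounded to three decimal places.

Δt = (2.5 − 1)/3 = 0.5.
Midpoints: 1.25, 1.75, 2.25.
f(1.25) = 8/9, f(1.75) = 8/11, f(2.25) = 8/13.
Sum = Δt · [f(1.25) + f(1.75) + f(2.25)].
Sum ≈ 1.116.

1.116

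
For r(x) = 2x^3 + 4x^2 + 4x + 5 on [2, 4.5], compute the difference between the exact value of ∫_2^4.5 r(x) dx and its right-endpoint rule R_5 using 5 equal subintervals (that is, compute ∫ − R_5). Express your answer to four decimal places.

Exact integral: ∫_2^4.5 r(x) dx ≈ 352.864583.
R_5 = 415.625.
Error ≈ 352.864583 − 415.625 ≈ -62.7604.

-62.7604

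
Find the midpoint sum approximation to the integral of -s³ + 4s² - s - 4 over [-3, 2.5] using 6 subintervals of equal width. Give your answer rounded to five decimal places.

44.86335

Δs = (2.5 − (-3))/6 = 11/12.
Midpoints: -61/24, -1.625, -17/24, 5/24, 1.125, 49/24.
f(-61/24) = 564037/13824, f(-1.625) = 6389/512, f(-17/24) = -12847/13824, f(5/24) = -55901/13824, f(1.125) = -761/512, f(49/24) = 29327/13824.
Sum = Δs · [f(-61/24) + f(-1.625) + f(-17/24) + ...].
Sum ≈ 44.86335.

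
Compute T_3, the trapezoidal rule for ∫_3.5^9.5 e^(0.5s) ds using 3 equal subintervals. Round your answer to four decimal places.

Δs = (9.5 − 3.5)/3 = 2.
f(3.5) ≈ 5.7546, f(5.5) ≈ 15.6426, f(7.5) ≈ 42.5211, f(9.5) ≈ 115.5843.
T_3 = (Δs/2)·[f(s_0) + 2f(s_1) + 2f(s_2) + f(s_3)].
Sum ≈ 237.6663.

237.6663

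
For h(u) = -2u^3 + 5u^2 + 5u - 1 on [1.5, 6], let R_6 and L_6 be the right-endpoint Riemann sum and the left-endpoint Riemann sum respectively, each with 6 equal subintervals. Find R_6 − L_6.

R_6 = -306.3515625.
L_6 = -130.8515625.
R_6 − L_6 = -175.5.

-175.5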